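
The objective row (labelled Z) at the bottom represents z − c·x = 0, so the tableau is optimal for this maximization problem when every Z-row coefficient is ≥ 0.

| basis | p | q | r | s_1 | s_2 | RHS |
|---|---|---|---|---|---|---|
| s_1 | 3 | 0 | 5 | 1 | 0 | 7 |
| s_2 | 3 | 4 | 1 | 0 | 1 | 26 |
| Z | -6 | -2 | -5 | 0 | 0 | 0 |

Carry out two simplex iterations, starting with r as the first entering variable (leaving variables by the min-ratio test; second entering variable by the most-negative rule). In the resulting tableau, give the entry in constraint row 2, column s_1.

-1

Ratio test on column r — row 1: 7/5 = 7/5; row 2: 26/1 = 26. Minimum is 7/5 at row 1 (s_1 leaves); pivot element 5.
Divide row 1 by 5; eliminate column r from the other rows.
Second iteration: most negative Z-row entry is -3 in column p, so p enters.
Ratio test on column p — row 1: (7/5)/(3/5) = 7/3; row 2: (123/5)/(12/5) = 41/4. Minimum is 7/3 at row 1 (r leaves); pivot element 3/5.
Divide row 1 by 3/5; eliminate column p from the other rows.
After both pivots, the entry at constraint row 2, column s_1 is -1.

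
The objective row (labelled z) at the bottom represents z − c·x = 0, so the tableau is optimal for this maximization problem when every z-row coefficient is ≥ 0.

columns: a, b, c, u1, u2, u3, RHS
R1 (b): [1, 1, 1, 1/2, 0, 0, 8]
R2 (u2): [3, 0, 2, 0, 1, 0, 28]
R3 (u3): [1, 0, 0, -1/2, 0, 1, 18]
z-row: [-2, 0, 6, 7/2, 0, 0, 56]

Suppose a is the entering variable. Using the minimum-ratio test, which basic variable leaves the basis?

Column a entries and ratios — b: 8/1 = 8; u2: 28/3 = 28/3; u3: 18/1 = 18.
Smallest ratio is 8 in the row of b, so b leaves.

b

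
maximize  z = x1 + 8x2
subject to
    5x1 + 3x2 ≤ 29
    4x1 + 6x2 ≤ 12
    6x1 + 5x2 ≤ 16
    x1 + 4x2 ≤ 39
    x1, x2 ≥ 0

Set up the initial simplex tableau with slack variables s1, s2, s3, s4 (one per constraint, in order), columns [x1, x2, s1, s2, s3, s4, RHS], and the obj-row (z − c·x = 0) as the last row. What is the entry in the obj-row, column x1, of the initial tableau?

The obj-row carries the negated objective coefficients: the x1 entry is -1.

-1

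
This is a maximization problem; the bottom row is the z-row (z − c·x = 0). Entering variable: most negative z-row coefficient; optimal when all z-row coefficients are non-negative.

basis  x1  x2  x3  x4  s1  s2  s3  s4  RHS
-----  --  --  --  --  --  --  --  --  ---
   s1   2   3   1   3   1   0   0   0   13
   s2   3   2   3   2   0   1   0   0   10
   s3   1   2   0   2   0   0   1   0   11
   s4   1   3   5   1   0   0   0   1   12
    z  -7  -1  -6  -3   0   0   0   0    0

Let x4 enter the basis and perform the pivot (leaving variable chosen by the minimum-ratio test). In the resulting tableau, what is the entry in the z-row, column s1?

Ratio test on column x4 — row 1: 13/3 = 13/3; row 2: 10/2 = 5; row 3: 11/2 = 11/2; row 4: 12/1 = 12. Minimum is 13/3 at row 1 (s1 leaves); pivot element 3.
Divide row 1 by 3; eliminate column x4 from the other rows.
z-row update in column s1: 0 − (-3)·(1/3) = 1.

1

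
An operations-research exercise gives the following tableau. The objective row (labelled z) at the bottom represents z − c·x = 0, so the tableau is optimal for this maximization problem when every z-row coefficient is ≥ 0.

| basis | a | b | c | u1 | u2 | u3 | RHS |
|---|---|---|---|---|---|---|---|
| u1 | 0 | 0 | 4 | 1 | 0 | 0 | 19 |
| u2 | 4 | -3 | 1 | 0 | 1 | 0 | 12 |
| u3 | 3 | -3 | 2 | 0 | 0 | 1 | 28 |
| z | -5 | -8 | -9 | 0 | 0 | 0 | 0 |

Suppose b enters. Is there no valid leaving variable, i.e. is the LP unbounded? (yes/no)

Every constraint-row entry in column b is ≤ 0, so increasing b is unbounded.

yes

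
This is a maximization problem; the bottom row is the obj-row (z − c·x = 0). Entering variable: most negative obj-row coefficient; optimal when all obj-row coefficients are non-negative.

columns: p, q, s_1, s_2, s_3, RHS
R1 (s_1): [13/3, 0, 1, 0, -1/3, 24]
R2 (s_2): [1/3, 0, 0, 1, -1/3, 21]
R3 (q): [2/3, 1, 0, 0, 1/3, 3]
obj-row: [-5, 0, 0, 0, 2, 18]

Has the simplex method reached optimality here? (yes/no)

The obj-row has a negative entry -5 in column p, so it is not optimal.

no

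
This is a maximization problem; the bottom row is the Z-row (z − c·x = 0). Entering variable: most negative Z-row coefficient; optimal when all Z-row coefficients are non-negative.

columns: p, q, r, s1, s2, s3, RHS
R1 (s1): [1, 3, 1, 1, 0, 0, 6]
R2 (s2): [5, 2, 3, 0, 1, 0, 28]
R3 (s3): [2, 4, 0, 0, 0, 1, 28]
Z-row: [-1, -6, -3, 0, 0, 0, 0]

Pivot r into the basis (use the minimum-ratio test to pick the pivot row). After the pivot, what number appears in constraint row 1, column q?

Ratio test on column r — row 1: 6/1 = 6; row 2: 28/3 = 28/3; row 3: entry 0 ≤ 0. Minimum is 6 at row 1 (s1 leaves); pivot element 1.
Divide row 1 by 1; eliminate column r from the other rows.
In the new row 1, the q entry is the old entry divided by the pivot: 3/1 = 3.

3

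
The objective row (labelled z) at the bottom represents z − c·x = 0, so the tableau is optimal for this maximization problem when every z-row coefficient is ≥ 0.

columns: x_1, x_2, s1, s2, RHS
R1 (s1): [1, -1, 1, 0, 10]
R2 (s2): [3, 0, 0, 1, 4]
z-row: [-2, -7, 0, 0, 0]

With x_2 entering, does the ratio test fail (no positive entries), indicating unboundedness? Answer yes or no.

yes

Every constraint-row entry in column x_2 is ≤ 0, so increasing x_2 is unbounded.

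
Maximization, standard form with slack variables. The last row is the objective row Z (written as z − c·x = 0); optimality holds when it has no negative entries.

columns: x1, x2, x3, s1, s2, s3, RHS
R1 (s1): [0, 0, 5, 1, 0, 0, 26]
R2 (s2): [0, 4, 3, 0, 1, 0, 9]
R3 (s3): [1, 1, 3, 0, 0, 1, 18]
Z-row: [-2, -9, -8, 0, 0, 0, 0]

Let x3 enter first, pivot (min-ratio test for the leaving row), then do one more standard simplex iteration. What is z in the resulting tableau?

Ratio test on column x3 — row 1: 26/5 = 26/5; row 2: 9/3 = 3; row 3: 18/3 = 6. Minimum is 3 at row 2 (s2 leaves); pivot element 3.
Pivot on row 2; the Z-row RHS becomes 0 − (-8)·3 = 24.
Next entering variable (most negative Z-row entry -2): x1.
Ratio test on column x1 — row 1: entry 0 ≤ 0; row 2: entry 0 ≤ 0; row 3: 9/1 = 9. Minimum is 9 at row 3 (s3 leaves); pivot element 1.
After the second pivot the Z-row RHS is 24 − (-2)·9 = 42.

42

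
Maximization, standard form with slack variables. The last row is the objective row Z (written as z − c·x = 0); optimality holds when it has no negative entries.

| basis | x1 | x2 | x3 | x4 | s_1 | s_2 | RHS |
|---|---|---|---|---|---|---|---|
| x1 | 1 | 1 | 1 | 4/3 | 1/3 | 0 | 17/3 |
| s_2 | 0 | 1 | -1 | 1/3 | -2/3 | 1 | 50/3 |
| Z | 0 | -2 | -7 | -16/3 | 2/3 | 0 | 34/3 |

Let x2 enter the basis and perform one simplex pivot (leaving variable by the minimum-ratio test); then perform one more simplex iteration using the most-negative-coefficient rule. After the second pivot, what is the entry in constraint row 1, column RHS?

17/3

Ratio test on column x2 — row 1: (17/3)/1 = 17/3; row 2: (50/3)/1 = 50/3. Minimum is 17/3 at row 1 (x1 leaves); pivot element 1.
Divide row 1 by 1; eliminate column x2 from the other rows.
Second iteration: most negative Z-row entry is -5 in column x3, so x3 enters.
Ratio test on column x3 — row 1: (17/3)/1 = 17/3; row 2: entry -2 ≤ 0. Minimum is 17/3 at row 1 (x2 leaves); pivot element 1.
Divide row 1 by 1; eliminate column x3 from the other rows.
After both pivots, the entry at constraint row 1, column RHS is 17/3.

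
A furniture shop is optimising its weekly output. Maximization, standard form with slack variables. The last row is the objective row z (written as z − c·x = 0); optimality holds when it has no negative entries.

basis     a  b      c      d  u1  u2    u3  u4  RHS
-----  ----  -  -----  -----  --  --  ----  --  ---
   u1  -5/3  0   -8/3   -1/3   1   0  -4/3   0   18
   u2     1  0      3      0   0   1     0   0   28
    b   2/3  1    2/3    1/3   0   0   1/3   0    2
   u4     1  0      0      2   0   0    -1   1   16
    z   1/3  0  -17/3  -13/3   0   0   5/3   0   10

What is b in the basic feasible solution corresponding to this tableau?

2

b is basic (row 3); its value is the RHS of that row, 2.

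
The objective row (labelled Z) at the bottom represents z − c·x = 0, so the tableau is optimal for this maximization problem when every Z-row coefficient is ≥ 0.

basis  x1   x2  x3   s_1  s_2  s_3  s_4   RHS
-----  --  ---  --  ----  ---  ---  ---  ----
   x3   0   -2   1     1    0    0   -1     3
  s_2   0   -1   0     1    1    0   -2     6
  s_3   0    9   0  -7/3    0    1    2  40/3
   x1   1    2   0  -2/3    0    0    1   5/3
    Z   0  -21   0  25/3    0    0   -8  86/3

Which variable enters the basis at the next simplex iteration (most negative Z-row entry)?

x2

Negative Z-row entries: x2: -21, s_4: -8.
The most negative is -21 in column x2, so x2 enters.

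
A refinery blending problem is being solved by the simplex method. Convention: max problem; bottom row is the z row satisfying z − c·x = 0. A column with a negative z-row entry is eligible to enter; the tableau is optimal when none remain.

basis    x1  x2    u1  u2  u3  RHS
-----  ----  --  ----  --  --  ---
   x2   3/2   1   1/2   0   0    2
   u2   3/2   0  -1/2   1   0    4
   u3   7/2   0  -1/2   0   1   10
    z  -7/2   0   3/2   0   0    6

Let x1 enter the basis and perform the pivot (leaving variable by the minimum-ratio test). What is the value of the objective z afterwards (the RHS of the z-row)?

32/3

Ratio test on column x1 — row 1: 2/(3/2) = 4/3; row 2: 4/(3/2) = 8/3; row 3: 10/(7/2) = 20/7. Minimum is 4/3 at row 1 (x2 leaves); pivot element 3/2.
Pivot on row 1; the z-row RHS becomes 6 − (-7/2)·(4/3) = 32/3.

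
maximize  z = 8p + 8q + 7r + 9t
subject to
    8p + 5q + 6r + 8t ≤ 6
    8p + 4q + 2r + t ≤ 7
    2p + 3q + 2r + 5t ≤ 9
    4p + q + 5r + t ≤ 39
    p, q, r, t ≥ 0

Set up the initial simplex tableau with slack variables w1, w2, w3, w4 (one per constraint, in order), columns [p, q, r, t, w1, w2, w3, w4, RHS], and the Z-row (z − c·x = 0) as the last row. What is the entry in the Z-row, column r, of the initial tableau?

The Z-row carries the negated objective coefficients: the r entry is -7.

-7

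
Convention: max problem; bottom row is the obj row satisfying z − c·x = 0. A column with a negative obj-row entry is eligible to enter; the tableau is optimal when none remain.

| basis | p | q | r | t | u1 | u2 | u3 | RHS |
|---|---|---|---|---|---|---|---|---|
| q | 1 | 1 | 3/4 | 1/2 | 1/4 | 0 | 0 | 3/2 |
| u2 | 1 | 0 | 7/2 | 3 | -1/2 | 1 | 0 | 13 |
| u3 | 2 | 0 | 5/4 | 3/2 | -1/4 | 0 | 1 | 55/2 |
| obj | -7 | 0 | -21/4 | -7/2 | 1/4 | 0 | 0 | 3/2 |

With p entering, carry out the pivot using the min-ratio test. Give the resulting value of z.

Ratio test on column p — row 1: (3/2)/1 = 3/2; row 2: 13/1 = 13; row 3: (55/2)/2 = 55/4. Minimum is 3/2 at row 1 (q leaves); pivot element 1.
Pivot on row 1; the obj-row RHS becomes 3/2 − (-7)·(3/2) = 12.

12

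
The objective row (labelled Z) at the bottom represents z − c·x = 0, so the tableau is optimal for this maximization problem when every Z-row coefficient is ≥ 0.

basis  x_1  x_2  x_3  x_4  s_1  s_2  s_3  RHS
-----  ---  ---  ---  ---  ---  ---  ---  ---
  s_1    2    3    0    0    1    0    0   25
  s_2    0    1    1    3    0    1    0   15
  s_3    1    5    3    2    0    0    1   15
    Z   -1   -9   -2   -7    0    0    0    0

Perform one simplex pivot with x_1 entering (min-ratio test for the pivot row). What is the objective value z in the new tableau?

Ratio test on column x_1 — row 1: 25/2 = 25/2; row 2: entry 0 ≤ 0; row 3: 15/1 = 15. Minimum is 25/2 at row 1 (s_1 leaves); pivot element 2.
Pivot on row 1; the Z-row RHS becomes 0 − (-1)·(25/2) = 25/2.

25/2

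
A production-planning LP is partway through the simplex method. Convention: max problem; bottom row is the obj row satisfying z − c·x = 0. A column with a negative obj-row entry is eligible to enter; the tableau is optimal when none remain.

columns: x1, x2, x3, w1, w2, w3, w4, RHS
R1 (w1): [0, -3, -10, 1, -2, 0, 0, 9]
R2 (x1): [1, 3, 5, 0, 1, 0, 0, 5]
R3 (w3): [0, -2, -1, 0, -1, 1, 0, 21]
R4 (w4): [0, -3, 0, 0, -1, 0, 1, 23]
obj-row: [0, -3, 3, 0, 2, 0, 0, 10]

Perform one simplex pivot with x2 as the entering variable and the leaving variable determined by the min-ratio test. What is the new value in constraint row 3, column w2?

-1/3

Ratio test on column x2 — row 1: entry -3 ≤ 0; row 2: 5/3 = 5/3; row 3: entry -2 ≤ 0; row 4: entry -3 ≤ 0. Minimum is 5/3 at row 2 (x1 leaves); pivot element 3.
Divide row 2 by 3; eliminate column x2 from the other rows.
Row 3 update in column w2: -1 − (-2)·(1/3) = -1/3.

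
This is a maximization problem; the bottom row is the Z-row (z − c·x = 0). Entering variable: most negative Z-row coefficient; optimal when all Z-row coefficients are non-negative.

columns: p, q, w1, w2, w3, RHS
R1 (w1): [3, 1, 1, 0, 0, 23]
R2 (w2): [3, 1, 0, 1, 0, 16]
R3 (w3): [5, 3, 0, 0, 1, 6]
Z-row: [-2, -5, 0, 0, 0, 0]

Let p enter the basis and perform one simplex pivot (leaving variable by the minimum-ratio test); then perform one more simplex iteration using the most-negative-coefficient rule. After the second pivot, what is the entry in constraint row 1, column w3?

Ratio test on column p — row 1: 23/3 = 23/3; row 2: 16/3 = 16/3; row 3: 6/5 = 6/5. Minimum is 6/5 at row 3 (w3 leaves); pivot element 5.
Divide row 3 by 5; eliminate column p from the other rows.
Second iteration: most negative Z-row entry is -19/5 in column q, so q enters.
Ratio test on column q — row 1: entry -4/5 ≤ 0; row 2: entry -4/5 ≤ 0; row 3: (6/5)/(3/5) = 2. Minimum is 2 at row 3 (p leaves); pivot element 3/5.
Divide row 3 by 3/5; eliminate column q from the other rows.
After both pivots, the entry at constraint row 1, column w3 is -1/3.

-1/3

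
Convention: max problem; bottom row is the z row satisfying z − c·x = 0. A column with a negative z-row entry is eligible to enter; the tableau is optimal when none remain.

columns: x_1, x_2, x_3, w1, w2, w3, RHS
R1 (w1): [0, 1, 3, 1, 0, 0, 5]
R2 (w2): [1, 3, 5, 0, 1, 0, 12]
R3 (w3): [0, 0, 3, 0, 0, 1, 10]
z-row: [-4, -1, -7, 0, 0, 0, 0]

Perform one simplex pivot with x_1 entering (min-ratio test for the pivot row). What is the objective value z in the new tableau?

48

Ratio test on column x_1 — row 1: entry 0 ≤ 0; row 2: 12/1 = 12; row 3: entry 0 ≤ 0. Minimum is 12 at row 2 (w2 leaves); pivot element 1.
Pivot on row 2; the z-row RHS becomes 0 − (-4)·12 = 48.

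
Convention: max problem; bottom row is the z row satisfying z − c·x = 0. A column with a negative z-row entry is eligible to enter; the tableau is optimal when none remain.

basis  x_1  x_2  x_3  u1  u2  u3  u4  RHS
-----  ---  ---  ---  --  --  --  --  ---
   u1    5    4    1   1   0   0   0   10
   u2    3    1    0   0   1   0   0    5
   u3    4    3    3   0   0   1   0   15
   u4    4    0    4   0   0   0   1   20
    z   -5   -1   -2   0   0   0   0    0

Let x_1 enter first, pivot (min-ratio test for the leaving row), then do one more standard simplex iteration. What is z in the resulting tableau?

Ratio test on column x_1 — row 1: 10/5 = 2; row 2: 5/3 = 5/3; row 3: 15/4 = 15/4; row 4: 20/4 = 5. Minimum is 5/3 at row 2 (u2 leaves); pivot element 3.
Pivot on row 2; the z-row RHS becomes 0 − (-5)·(5/3) = 25/3.
Next entering variable (most negative z-row entry -2): x_3.
Ratio test on column x_3 — row 1: (5/3)/1 = 5/3; row 2: entry 0 ≤ 0; row 3: (25/3)/3 = 25/9; row 4: (40/3)/4 = 10/3. Minimum is 5/3 at row 1 (u1 leaves); pivot element 1.
After the second pivot the z-row RHS is 25/3 − (-2)·(5/3) = 35/3.

35/3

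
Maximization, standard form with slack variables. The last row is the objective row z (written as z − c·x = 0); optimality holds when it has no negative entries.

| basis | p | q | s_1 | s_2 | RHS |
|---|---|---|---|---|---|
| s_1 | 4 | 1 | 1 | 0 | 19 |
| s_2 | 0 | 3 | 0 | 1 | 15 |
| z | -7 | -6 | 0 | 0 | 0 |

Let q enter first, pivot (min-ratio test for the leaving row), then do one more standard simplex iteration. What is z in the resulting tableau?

109/2

Ratio test on column q — row 1: 19/1 = 19; row 2: 15/3 = 5. Minimum is 5 at row 2 (s_2 leaves); pivot element 3.
Pivot on row 2; the z-row RHS becomes 0 − (-6)·5 = 30.
Next entering variable (most negative z-row entry -7): p.
Ratio test on column p — row 1: 14/4 = 7/2; row 2: entry 0 ≤ 0. Minimum is 7/2 at row 1 (s_1 leaves); pivot element 4.
After the second pivot the z-row RHS is 30 − (-7)·(7/2) = 109/2.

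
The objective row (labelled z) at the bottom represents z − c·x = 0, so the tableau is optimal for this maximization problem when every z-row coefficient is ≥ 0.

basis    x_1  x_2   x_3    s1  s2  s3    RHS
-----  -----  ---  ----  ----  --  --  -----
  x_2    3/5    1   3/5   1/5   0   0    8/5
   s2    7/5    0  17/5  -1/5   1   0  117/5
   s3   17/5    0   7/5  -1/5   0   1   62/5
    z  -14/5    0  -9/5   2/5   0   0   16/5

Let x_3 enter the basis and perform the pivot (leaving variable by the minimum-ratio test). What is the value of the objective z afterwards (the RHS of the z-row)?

Ratio test on column x_3 — row 1: (8/5)/(3/5) = 8/3; row 2: (117/5)/(17/5) = 117/17; row 3: (62/5)/(7/5) = 62/7. Minimum is 8/3 at row 1 (x_2 leaves); pivot element 3/5.
Pivot on row 1; the z-row RHS becomes 16/5 − (-9/5)·(8/3) = 8.

8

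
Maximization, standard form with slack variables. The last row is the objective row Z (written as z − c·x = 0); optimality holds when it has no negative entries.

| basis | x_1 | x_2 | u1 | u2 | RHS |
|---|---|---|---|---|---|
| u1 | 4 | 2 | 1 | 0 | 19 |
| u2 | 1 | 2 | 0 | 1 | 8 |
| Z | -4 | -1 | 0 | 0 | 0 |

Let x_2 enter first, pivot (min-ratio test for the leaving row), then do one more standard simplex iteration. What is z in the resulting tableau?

101/6

Ratio test on column x_2 — row 1: 19/2 = 19/2; row 2: 8/2 = 4. Minimum is 4 at row 2 (u2 leaves); pivot element 2.
Pivot on row 2; the Z-row RHS becomes 0 − (-1)·4 = 4.
Next entering variable (most negative Z-row entry -7/2): x_1.
Ratio test on column x_1 — row 1: 11/3 = 11/3; row 2: 4/(1/2) = 8. Minimum is 11/3 at row 1 (u1 leaves); pivot element 3.
After the second pivot the Z-row RHS is 4 − (-7/2)·(11/3) = 101/6.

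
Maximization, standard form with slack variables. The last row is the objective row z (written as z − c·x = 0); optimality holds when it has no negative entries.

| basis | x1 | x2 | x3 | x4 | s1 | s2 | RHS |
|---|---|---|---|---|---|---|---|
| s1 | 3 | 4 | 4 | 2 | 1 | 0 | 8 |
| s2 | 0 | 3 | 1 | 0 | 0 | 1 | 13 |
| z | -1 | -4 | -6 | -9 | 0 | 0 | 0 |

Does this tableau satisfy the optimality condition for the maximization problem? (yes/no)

no

The z-row has a negative entry -9 in column x4, so it is not optimal.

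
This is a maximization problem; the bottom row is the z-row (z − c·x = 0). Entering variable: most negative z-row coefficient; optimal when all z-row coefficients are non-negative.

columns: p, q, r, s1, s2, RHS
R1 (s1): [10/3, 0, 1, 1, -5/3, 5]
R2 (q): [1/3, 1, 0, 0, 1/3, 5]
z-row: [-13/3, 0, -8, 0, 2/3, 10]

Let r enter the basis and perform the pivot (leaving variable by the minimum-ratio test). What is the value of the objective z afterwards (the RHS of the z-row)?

50

Ratio test on column r — row 1: 5/1 = 5; row 2: entry 0 ≤ 0. Minimum is 5 at row 1 (s1 leaves); pivot element 1.
Pivot on row 1; the z-row RHS becomes 10 − (-8)·5 = 50.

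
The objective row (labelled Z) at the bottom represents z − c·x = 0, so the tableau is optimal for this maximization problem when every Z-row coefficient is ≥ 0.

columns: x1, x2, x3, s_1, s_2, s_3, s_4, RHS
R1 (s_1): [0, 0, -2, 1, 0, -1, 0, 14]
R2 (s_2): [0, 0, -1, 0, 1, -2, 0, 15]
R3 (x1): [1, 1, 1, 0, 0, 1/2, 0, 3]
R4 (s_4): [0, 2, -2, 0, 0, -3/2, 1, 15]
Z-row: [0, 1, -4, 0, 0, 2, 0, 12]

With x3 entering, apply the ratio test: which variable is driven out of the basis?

Column x3 entries and ratios — s_1: -2 ≤ 0, skip; s_2: -1 ≤ 0, skip; x1: 3/1 = 3; s_4: -2 ≤ 0, skip.
Smallest ratio is 3 in the row of x1, so x1 leaves.

x1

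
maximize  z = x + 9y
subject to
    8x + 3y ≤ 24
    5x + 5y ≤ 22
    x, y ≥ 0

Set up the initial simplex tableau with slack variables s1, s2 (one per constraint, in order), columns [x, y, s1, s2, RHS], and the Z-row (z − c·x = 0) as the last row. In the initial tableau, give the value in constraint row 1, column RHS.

The RHS of constraint 1 is b_1 = 24.

24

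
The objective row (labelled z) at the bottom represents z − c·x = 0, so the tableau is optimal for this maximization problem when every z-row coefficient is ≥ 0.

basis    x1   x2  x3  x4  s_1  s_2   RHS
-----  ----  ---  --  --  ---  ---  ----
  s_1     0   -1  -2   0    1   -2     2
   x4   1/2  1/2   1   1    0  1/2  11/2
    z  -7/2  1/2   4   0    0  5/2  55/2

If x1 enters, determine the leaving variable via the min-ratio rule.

Column x1 entries and ratios — s_1: 0 ≤ 0, skip; x4: (11/2)/(1/2) = 11.
Smallest ratio is 11 in the row of x4, so x4 leaves.

x4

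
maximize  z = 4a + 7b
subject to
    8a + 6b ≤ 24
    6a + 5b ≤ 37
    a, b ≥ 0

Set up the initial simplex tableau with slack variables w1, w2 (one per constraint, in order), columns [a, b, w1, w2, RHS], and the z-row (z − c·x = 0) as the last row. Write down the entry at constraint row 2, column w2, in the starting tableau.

Slack w2 belongs to constraint 2; its column is the unit vector e_2, so the entry in row 2 is 1.

1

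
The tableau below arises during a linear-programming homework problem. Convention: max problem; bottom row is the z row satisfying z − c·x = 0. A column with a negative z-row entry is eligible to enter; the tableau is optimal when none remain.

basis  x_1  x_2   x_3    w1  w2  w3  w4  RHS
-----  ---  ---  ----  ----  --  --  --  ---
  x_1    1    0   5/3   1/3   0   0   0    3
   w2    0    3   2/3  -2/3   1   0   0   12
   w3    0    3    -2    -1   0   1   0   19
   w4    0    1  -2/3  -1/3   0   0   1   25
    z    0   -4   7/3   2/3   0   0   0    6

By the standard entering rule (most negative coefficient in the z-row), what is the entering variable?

Negative z-row entries: x_2: -4.
The most negative is -4 in column x_2, so x_2 enters.

x_2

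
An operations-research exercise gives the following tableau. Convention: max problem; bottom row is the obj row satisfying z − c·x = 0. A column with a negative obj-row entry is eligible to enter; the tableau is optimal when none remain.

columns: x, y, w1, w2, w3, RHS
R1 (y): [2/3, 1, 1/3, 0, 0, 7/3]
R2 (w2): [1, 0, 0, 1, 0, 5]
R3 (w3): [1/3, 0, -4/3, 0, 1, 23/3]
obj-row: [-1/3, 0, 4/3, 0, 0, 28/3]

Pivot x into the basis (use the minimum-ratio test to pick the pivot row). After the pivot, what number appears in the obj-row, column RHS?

21/2

Ratio test on column x — row 1: (7/3)/(2/3) = 7/2; row 2: 5/1 = 5; row 3: (23/3)/(1/3) = 23. Minimum is 7/2 at row 1 (y leaves); pivot element 2/3.
Divide row 1 by 2/3; eliminate column x from the other rows.
obj-row update in column RHS: 28/3 − (-1/3)·(7/2) = 21/2.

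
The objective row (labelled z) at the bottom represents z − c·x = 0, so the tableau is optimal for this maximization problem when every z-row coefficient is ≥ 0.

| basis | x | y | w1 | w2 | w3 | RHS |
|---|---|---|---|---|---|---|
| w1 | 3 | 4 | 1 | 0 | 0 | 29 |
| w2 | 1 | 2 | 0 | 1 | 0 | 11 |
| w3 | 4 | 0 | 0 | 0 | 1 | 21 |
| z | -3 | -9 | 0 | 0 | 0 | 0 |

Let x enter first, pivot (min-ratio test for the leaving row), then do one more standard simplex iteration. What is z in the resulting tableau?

333/8

Ratio test on column x — row 1: 29/3 = 29/3; row 2: 11/1 = 11; row 3: 21/4 = 21/4. Minimum is 21/4 at row 3 (w3 leaves); pivot element 4.
Pivot on row 3; the z-row RHS becomes 0 − (-3)·(21/4) = 63/4.
Next entering variable (most negative z-row entry -9): y.
Ratio test on column y — row 1: (53/4)/4 = 53/16; row 2: (23/4)/2 = 23/8; row 3: entry 0 ≤ 0. Minimum is 23/8 at row 2 (w2 leaves); pivot element 2.
After the second pivot the z-row RHS is 63/4 − (-9)·(23/8) = 333/8.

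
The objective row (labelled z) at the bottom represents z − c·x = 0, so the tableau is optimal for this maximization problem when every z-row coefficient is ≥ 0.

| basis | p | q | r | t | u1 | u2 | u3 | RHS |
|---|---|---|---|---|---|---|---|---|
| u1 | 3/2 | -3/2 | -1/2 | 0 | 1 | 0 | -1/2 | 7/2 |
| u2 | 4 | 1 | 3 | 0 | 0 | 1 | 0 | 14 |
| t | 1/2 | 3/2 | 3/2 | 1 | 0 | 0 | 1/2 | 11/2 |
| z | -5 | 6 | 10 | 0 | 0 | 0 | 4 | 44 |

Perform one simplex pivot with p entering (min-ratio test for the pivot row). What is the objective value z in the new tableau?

167/3

Ratio test on column p — row 1: (7/2)/(3/2) = 7/3; row 2: 14/4 = 7/2; row 3: (11/2)/(1/2) = 11. Minimum is 7/3 at row 1 (u1 leaves); pivot element 3/2.
Pivot on row 1; the z-row RHS becomes 44 − (-5)·(7/3) = 167/3.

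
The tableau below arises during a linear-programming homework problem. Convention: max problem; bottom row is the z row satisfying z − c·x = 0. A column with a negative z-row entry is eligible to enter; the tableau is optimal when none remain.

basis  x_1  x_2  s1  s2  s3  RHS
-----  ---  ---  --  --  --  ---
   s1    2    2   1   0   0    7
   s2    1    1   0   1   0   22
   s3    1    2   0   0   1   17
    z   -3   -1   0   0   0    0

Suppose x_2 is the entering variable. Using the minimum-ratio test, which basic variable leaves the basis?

Column x_2 entries and ratios — s1: 7/2 = 7/2; s2: 22/1 = 22; s3: 17/2 = 17/2.
Smallest ratio is 7/2 in the row of s1, so s1 leaves.

s1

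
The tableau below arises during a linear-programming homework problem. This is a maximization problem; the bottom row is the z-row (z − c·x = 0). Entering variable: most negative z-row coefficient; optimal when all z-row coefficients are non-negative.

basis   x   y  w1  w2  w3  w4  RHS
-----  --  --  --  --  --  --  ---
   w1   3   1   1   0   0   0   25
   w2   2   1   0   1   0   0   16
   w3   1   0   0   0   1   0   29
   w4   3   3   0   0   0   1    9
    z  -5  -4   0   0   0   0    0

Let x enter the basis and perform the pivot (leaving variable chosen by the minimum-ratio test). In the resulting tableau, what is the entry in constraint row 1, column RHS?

16

Ratio test on column x — row 1: 25/3 = 25/3; row 2: 16/2 = 8; row 3: 29/1 = 29; row 4: 9/3 = 3. Minimum is 3 at row 4 (w4 leaves); pivot element 3.
Divide row 4 by 3; eliminate column x from the other rows.
Row 1 update in column RHS: 25 − 3·3 = 16.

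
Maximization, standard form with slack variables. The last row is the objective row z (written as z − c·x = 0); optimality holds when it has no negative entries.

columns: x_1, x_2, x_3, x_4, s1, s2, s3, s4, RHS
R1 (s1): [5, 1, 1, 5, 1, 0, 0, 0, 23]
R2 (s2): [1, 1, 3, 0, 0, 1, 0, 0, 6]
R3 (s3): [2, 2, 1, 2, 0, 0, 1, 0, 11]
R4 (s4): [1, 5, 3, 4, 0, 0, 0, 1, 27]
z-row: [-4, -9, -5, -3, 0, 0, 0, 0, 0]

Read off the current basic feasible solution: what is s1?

23

s1 is basic (row 1); its value is the RHS of that row, 23.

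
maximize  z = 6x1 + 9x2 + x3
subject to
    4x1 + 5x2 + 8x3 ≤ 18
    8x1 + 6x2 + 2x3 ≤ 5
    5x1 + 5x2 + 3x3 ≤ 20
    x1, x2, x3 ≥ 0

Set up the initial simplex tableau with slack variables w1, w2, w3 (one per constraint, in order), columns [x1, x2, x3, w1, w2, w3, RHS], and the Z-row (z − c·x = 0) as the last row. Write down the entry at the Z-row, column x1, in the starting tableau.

The Z-row carries the negated objective coefficients: the x1 entry is -6.

-6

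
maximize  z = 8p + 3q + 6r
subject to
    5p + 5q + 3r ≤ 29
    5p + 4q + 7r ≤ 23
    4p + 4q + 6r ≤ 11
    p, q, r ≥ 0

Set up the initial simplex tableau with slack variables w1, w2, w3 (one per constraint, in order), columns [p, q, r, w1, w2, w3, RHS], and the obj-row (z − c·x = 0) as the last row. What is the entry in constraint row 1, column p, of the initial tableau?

Constraint 1 has coefficient 5 on p.

5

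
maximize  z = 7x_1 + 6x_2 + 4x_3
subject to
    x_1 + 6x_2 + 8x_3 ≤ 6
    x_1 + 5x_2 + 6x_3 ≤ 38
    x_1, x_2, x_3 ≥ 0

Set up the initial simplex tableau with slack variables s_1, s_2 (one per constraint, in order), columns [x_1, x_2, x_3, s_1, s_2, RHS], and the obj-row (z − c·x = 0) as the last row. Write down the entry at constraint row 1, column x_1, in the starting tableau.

1

Constraint 1 has coefficient 1 on x_1.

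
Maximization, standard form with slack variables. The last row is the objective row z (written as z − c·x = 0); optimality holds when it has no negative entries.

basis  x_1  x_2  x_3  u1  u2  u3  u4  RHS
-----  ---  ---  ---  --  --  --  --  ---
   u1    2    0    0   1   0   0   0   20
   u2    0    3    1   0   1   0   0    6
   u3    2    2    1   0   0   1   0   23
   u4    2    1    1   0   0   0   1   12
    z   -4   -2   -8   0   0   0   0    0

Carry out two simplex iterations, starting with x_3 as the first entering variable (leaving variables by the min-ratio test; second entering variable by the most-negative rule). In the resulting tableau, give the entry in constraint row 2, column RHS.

6

Ratio test on column x_3 — row 1: entry 0 ≤ 0; row 2: 6/1 = 6; row 3: 23/1 = 23; row 4: 12/1 = 12. Minimum is 6 at row 2 (u2 leaves); pivot element 1.
Divide row 2 by 1; eliminate column x_3 from the other rows.
Second iteration: most negative z-row entry is -4 in column x_1, so x_1 enters.
Ratio test on column x_1 — row 1: 20/2 = 10; row 2: entry 0 ≤ 0; row 3: 17/2 = 17/2; row 4: 6/2 = 3. Minimum is 3 at row 4 (u4 leaves); pivot element 2.
Divide row 4 by 2; eliminate column x_1 from the other rows.
After both pivots, the entry at constraint row 2, column RHS is 6.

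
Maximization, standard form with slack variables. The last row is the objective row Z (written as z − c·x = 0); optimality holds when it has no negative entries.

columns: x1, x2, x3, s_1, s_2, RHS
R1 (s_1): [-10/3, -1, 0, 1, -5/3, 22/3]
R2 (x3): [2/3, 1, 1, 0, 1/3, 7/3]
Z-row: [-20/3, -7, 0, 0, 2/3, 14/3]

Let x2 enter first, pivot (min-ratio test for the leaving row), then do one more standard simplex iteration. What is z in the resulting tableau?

Ratio test on column x2 — row 1: entry -1 ≤ 0; row 2: (7/3)/1 = 7/3. Minimum is 7/3 at row 2 (x3 leaves); pivot element 1.
Pivot on row 2; the Z-row RHS becomes 14/3 − (-7)·(7/3) = 21.
Next entering variable (most negative Z-row entry -2): x1.
Ratio test on column x1 — row 1: entry -8/3 ≤ 0; row 2: (7/3)/(2/3) = 7/2. Minimum is 7/2 at row 2 (x2 leaves); pivot element 2/3.
After the second pivot the Z-row RHS is 21 − (-2)·(7/2) = 28.

28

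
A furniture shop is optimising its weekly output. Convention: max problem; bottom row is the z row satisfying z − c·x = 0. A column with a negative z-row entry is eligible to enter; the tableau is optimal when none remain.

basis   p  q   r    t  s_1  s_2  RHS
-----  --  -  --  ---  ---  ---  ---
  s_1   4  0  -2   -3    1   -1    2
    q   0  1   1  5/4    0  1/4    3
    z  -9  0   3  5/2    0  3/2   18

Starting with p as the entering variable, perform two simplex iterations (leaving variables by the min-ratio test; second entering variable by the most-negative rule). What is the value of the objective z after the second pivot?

327/10

Ratio test on column p — row 1: 2/4 = 1/2; row 2: entry 0 ≤ 0. Minimum is 1/2 at row 1 (s_1 leaves); pivot element 4.
Pivot on row 1; the z-row RHS becomes 18 − (-9)·(1/2) = 45/2.
Next entering variable (most negative z-row entry -17/4): t.
Ratio test on column t — row 1: entry -3/4 ≤ 0; row 2: 3/(5/4) = 12/5. Minimum is 12/5 at row 2 (q leaves); pivot element 5/4.
After the second pivot the z-row RHS is 45/2 − (-17/4)·(12/5) = 327/10.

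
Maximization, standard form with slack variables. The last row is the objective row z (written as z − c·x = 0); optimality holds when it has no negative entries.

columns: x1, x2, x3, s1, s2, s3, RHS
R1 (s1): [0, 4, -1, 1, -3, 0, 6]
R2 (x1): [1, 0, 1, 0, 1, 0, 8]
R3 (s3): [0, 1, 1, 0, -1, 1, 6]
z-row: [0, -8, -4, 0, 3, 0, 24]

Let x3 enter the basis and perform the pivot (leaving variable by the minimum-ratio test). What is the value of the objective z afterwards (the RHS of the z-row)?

Ratio test on column x3 — row 1: entry -1 ≤ 0; row 2: 8/1 = 8; row 3: 6/1 = 6. Minimum is 6 at row 3 (s3 leaves); pivot element 1.
Pivot on row 3; the z-row RHS becomes 24 − (-4)·6 = 48.

48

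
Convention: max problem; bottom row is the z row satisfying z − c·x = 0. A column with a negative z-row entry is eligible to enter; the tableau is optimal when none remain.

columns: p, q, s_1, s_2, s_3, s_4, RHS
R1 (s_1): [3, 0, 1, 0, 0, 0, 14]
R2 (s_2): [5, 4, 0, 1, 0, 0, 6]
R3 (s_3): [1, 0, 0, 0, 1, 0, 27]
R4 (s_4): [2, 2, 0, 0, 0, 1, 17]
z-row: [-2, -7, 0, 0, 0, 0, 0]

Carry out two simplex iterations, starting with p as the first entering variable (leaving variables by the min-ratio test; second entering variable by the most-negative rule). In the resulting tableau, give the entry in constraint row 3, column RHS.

Ratio test on column p — row 1: 14/3 = 14/3; row 2: 6/5 = 6/5; row 3: 27/1 = 27; row 4: 17/2 = 17/2. Minimum is 6/5 at row 2 (s_2 leaves); pivot element 5.
Divide row 2 by 5; eliminate column p from the other rows.
Second iteration: most negative z-row entry is -27/5 in column q, so q enters.
Ratio test on column q — row 1: entry -12/5 ≤ 0; row 2: (6/5)/(4/5) = 3/2; row 3: entry -4/5 ≤ 0; row 4: (73/5)/(2/5) = 73/2. Minimum is 3/2 at row 2 (p leaves); pivot element 4/5.
Divide row 2 by 4/5; eliminate column q from the other rows.
After both pivots, the entry at constraint row 3, column RHS is 27.

27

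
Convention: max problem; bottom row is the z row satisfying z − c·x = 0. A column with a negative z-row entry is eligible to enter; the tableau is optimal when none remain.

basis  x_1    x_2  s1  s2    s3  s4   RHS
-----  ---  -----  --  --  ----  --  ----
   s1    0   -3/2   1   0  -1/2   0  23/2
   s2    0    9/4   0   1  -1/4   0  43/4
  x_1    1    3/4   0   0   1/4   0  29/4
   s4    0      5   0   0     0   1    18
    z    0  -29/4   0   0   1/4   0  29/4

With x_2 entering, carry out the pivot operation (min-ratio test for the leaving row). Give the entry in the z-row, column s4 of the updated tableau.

Ratio test on column x_2 — row 1: entry -3/2 ≤ 0; row 2: (43/4)/(9/4) = 43/9; row 3: (29/4)/(3/4) = 29/3; row 4: 18/5 = 18/5. Minimum is 18/5 at row 4 (s4 leaves); pivot element 5.
Divide row 4 by 5; eliminate column x_2 from the other rows.
z-row update in column s4: 0 − (-29/4)·(1/5) = 29/20.

29/20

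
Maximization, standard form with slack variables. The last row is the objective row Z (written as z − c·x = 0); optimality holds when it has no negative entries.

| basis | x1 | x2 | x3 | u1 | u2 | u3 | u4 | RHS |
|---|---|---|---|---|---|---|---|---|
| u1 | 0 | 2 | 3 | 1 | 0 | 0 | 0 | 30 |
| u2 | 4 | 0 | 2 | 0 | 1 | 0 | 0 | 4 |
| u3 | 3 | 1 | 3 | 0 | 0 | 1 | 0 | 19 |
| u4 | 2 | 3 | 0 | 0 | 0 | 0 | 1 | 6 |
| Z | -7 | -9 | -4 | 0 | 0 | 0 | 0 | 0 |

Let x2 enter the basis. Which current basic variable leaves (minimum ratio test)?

Column x2 entries and ratios — u1: 30/2 = 15; u2: 0 ≤ 0, skip; u3: 19/1 = 19; u4: 6/3 = 2.
Smallest ratio is 2 in the row of u4, so u4 leaves.

u4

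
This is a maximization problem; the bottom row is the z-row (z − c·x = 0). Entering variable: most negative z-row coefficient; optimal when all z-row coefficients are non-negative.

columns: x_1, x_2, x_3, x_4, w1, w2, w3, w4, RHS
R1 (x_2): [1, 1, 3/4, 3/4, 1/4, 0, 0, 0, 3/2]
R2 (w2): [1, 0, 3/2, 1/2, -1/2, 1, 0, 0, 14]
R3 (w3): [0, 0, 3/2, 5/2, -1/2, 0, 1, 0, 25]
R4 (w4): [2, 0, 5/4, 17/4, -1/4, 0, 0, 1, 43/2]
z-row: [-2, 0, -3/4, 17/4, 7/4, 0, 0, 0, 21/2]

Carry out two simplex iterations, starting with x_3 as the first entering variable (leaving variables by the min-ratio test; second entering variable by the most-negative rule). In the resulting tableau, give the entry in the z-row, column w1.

Ratio test on column x_3 — row 1: (3/2)/(3/4) = 2; row 2: 14/(3/2) = 28/3; row 3: 25/(3/2) = 50/3; row 4: (43/2)/(5/4) = 86/5. Minimum is 2 at row 1 (x_2 leaves); pivot element 3/4.
Divide row 1 by 3/4; eliminate column x_3 from the other rows.
Second iteration: most negative z-row entry is -1 in column x_1, so x_1 enters.
Ratio test on column x_1 — row 1: 2/(4/3) = 3/2; row 2: entry -1 ≤ 0; row 3: entry -2 ≤ 0; row 4: 19/(1/3) = 57. Minimum is 3/2 at row 1 (x_3 leaves); pivot element 4/3.
Divide row 1 by 4/3; eliminate column x_1 from the other rows.
After both pivots, the entry at the z-row, column w1 is 9/4.

9/4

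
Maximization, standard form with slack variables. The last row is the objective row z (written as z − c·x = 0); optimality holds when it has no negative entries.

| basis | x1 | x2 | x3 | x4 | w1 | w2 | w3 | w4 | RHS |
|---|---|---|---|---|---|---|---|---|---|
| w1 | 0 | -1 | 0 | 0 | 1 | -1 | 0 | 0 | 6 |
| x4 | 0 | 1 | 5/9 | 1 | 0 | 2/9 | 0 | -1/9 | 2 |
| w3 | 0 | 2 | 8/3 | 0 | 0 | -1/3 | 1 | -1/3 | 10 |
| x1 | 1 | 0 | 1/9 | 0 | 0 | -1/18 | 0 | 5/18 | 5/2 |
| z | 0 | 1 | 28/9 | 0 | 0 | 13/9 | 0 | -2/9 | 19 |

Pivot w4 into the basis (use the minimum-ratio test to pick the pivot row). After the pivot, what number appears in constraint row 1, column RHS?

Ratio test on column w4 — row 1: entry 0 ≤ 0; row 2: entry -1/9 ≤ 0; row 3: entry -1/3 ≤ 0; row 4: (5/2)/(5/18) = 9. Minimum is 9 at row 4 (x1 leaves); pivot element 5/18.
Divide row 4 by 5/18; eliminate column w4 from the other rows.
Row 1 update in column RHS: 6 − 0·9 = 6.

6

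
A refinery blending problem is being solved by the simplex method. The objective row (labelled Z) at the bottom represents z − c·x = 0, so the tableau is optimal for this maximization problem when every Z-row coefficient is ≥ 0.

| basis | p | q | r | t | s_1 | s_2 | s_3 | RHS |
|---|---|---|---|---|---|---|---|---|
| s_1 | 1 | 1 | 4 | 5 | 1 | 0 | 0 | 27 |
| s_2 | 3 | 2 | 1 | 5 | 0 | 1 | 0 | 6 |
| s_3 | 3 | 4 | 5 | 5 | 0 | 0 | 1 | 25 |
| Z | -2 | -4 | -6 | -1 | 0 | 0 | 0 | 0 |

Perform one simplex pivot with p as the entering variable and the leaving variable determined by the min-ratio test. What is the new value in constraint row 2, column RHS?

2

Ratio test on column p — row 1: 27/1 = 27; row 2: 6/3 = 2; row 3: 25/3 = 25/3. Minimum is 2 at row 2 (s_2 leaves); pivot element 3.
Divide row 2 by 3; eliminate column p from the other rows.
In the new row 2, the RHS entry is the old entry divided by the pivot: 6/3 = 2.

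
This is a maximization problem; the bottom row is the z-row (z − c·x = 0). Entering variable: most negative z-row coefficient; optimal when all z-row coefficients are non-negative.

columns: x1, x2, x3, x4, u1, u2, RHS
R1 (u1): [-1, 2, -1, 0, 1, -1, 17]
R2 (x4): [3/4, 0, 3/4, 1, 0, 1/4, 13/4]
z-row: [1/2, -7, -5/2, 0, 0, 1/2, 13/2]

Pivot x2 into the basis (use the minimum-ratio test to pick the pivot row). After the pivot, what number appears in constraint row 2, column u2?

Ratio test on column x2 — row 1: 17/2 = 17/2; row 2: entry 0 ≤ 0. Minimum is 17/2 at row 1 (u1 leaves); pivot element 2.
Divide row 1 by 2; eliminate column x2 from the other rows.
Row 2 update in column u2: 1/4 − 0·(-1/2) = 1/4.

1/4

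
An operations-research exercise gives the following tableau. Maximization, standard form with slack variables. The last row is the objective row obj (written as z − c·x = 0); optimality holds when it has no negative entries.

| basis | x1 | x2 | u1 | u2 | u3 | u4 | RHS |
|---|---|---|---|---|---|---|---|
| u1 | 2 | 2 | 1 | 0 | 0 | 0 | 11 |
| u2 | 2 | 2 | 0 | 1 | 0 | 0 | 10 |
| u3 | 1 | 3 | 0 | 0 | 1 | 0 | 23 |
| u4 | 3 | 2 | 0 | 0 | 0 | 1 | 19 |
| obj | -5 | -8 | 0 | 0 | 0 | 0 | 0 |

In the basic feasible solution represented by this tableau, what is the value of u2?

10

u2 is basic (row 2); its value is the RHS of that row, 10.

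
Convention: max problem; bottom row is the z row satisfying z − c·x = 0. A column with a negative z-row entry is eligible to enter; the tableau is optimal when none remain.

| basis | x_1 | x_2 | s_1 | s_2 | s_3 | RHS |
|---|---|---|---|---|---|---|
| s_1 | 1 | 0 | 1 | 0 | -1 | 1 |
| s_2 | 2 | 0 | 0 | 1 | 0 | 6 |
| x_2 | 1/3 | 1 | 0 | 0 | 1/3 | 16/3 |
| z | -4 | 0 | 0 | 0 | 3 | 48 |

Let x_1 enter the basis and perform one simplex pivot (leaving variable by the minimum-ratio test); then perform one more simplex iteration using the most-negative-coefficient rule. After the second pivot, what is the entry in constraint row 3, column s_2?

-1/3

Ratio test on column x_1 — row 1: 1/1 = 1; row 2: 6/2 = 3; row 3: (16/3)/(1/3) = 16. Minimum is 1 at row 1 (s_1 leaves); pivot element 1.
Divide row 1 by 1; eliminate column x_1 from the other rows.
Second iteration: most negative z-row entry is -1 in column s_3, so s_3 enters.
Ratio test on column s_3 — row 1: entry -1 ≤ 0; row 2: 4/2 = 2; row 3: 5/(2/3) = 15/2. Minimum is 2 at row 2 (s_2 leaves); pivot element 2.
Divide row 2 by 2; eliminate column s_3 from the other rows.
After both pivots, the entry at constraint row 3, column s_2 is -1/3.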